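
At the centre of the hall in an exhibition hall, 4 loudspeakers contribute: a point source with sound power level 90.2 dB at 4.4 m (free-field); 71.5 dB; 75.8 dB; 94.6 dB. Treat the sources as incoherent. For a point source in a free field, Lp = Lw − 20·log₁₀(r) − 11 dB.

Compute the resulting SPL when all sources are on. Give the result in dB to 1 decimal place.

94.7 dB

Source at 4.4 m: Lp = 90.2 − 20·log₁₀(4.4) − 11 = 66.3 dB.
Converting to relative power and adding: 10^(66.3/10) + 10^(71.5/10) + 10^(75.8/10) + 10^(94.6/10) = 2.94e+09.
Back to dB: 10·log₁₀ Σ = 94.7 dB.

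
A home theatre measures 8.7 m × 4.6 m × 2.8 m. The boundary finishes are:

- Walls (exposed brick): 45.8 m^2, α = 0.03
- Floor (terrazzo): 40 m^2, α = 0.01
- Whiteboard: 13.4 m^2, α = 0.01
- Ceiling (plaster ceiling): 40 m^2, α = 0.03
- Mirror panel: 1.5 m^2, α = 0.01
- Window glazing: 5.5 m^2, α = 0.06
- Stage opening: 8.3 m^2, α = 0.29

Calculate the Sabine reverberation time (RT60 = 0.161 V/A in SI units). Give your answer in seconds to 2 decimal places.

Total absorption A = 45.8*0.03 + 40*0.01 + 13.4*0.01 + 40*0.03 + 1.5*0.01 + 5.5*0.06 + 8.3*0.29
  = 1.374 + 0.400 + 0.134 + 1.200 + 0.015 + 0.330 + 2.407 = 5.860 m^2 sabins.
Room volume: 112.056 m³.
Sabine: RT60 = 0.161 × 112.056 / 5.860 = 3.08 s.

3.08 sec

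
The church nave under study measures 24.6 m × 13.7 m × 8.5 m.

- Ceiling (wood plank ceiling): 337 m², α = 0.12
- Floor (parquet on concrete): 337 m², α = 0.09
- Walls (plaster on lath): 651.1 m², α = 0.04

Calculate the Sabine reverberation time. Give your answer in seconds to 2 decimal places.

Total absorption A = 337*0.12 + 337*0.09 + 651.1*0.04
  = 40.440 + 30.330 + 26.044 = 96.814 m² sabins.
Volume V = 24.6 × 13.7 × 8.5 = 2864.67 m³.
RT60 = 0.161 · V / A = 0.161 × 2864.67 / 96.814 = 4.76 s.

4.76 seconds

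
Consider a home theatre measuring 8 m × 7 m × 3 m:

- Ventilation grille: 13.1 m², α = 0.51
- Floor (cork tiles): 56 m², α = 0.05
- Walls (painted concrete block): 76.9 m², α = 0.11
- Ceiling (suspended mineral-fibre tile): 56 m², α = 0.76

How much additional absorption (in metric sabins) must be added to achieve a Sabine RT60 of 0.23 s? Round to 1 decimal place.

57.1 sabins

A₁ = Σ Sᵢαᵢ = 13.1*0.51 + 56*0.05 + 76.9*0.11 + 56*0.76 = 60.500 sabins.
Target A₂ = 0.161·168/0.23 = 117.600 sabins (V = 168 m³).
Additional absorption ΔA = 117.600 − 60.500 = 57.1 sabins.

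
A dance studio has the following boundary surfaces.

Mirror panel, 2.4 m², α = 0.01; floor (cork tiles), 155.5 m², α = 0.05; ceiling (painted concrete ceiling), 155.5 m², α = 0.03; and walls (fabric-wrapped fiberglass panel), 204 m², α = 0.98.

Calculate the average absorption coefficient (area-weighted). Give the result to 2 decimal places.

Total surface area S = 517.4 m².
Σ(Sᵢαᵢ) = 2.4*0.01 + 155.5*0.05 + 155.5*0.03 + 204*0.98 = 212.384.
ᾱ = A/S = 0.41.

0.41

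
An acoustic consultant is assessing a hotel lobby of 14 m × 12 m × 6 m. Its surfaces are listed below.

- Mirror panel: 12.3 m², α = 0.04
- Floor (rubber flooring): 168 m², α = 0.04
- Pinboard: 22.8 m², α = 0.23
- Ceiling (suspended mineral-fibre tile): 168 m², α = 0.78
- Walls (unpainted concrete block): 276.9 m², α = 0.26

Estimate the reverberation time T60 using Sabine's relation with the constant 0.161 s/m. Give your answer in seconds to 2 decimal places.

A = Σ Sᵢαᵢ = 12.3*0.04 + 168*0.04 + 22.8*0.23 + 168*0.78 + 276.9*0.26 = 215.490 sabins.
Room volume: 1008 m³.
T = 0.161 V/A = 0.161·1008/215.490 = 0.75 s.

0.75 s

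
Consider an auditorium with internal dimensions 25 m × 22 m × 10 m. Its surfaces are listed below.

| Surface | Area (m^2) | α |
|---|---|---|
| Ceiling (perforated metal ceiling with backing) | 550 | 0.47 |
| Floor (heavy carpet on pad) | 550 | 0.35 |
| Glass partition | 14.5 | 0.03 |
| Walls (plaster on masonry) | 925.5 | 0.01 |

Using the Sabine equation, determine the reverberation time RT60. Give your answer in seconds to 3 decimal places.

1.922 s

Summing Sᵢαᵢ: 258.500 + 192.500 + 0.435 + 9.255 → A = 460.690 sabins.
Volume V = 25 × 22 × 10 = 5500 m³.
RT60 = 0.161 · V / A = 0.161 × 5500 / 460.690 = 1.922 s.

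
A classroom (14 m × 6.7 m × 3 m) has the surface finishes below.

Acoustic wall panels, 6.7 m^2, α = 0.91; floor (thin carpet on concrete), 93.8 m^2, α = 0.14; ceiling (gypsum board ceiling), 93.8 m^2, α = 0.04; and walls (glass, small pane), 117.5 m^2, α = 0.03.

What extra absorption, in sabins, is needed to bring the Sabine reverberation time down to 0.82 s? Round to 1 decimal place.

28.7 sabins

Total absorption A₁ = 6.7×0.91 + 93.8×0.14 + 93.8×0.04 + 117.5×0.03
  = 6.097 + 13.132 + 3.752 + 3.525 = 26.506 m^2 sabins.
For T = 0.82 s, need A₂ = 0.161·V/T = 0.161·281.4/0.82 = 55.250 sabins.
ΔA = A₂ − A₁ = 55.250 − 26.506 = 28.7 sabins.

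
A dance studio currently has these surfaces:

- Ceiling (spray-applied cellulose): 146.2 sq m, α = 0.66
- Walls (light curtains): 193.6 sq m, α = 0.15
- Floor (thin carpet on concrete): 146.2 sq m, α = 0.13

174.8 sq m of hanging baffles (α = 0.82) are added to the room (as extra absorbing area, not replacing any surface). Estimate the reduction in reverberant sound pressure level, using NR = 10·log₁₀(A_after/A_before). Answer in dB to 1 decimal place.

Equivalent absorption area: A_before = 146.2×0.66 + 193.6×0.15 + 146.2×0.13 = 144.538 sq m.
Treatment contributes 174.8·0.82 = 143.336 sabins.
A_after = 144.538 + 143.336 = 287.874 sabins.
Reduction = 10 log₁₀(A_after/A_before) = 10 log₁₀(1.9917) = 3.0 dB.

3.0 dB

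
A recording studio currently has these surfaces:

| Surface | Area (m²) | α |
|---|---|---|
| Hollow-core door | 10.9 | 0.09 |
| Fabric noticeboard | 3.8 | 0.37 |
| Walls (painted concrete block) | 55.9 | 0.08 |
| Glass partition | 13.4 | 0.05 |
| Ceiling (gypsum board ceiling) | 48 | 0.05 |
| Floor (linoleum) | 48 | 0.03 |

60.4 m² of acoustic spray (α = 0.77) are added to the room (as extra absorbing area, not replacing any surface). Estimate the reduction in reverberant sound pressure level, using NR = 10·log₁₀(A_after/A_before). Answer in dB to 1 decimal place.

7.1 dB

Equivalent absorption area: A_before = 10.9·0.09 + 3.8·0.37 + 55.9·0.08 + 13.4·0.05 + 48·0.05 + 48·0.03 = 11.369 m².
Added absorption = 60.4 × 0.77 = 46.508 sabins.
New total A_after = 57.877 sabins.
NR = 10·log₁₀(57.877/11.369) = 7.1 dB.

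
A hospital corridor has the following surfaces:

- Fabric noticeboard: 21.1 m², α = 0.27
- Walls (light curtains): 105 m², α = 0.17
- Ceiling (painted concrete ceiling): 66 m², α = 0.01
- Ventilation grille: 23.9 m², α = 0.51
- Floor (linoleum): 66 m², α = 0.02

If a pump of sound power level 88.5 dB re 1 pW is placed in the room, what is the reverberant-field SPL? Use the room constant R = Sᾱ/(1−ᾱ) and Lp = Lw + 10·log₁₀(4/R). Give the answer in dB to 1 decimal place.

78.1 dB

A = 37.716 sabins; S = 282.0 m².
ᾱ = 0.1337, so room constant R = A/(1−ᾱ) = 43.537 m².
Lp = 88.5 + 10·log₁₀(4/43.537) = 88.5 + (-10.37) = 78.1 dB.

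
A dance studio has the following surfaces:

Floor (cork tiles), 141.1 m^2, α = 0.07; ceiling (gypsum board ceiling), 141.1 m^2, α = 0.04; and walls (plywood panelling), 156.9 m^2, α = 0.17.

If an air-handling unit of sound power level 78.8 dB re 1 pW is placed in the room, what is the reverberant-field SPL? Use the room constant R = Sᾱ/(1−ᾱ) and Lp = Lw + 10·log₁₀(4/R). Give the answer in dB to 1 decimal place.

A = 42.194 sabins; S = 439.1 m^2.
ᾱ = 42.194/439.1 = 0.0961; R = Sᾱ/(1−ᾱ) = 42.194/(1−0.0961) = 46.680 m^2.
Lp = Lw + 10 log₁₀(4/R) = 78.8 -10.67 = 68.1 dB.

68.1 dB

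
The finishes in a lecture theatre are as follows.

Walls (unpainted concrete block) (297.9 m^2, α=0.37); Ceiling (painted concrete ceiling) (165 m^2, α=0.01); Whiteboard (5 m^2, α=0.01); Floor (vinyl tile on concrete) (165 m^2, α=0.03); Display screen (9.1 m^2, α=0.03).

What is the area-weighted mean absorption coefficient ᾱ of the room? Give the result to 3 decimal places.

Total surface area S = 642.0 m^2.
Σ(Sᵢαᵢ) = 297.9×0.37 + 165×0.01 + 5×0.01 + 165×0.03 + 9.1×0.03 = 117.146.
ᾱ = 117.146 / 642.0 = 0.182.

0.182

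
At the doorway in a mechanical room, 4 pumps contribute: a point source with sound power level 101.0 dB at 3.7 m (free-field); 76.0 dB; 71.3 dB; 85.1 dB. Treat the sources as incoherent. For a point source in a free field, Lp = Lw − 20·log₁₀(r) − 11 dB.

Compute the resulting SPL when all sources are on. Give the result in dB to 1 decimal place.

86.5 dB

Source at 3.7 m: Lp = 101.0 − 20·log₁₀(3.7) − 11 = 78.6 dB.
Converting to relative power and adding: 10^(78.6/10) + 10^(76.0/10) + 10^(71.3/10) + 10^(85.1/10) = 4.493e+08.
Back to dB: 10·log₁₀ Σ = 86.5 dB.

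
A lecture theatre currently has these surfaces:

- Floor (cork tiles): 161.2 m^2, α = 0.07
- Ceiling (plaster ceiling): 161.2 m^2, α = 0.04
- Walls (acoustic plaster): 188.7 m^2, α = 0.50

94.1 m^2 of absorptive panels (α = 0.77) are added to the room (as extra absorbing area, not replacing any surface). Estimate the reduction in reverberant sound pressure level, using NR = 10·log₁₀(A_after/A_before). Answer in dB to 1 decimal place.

2.2 dB

A_before = Σ Sᵢαᵢ = 161.2·0.07 + 161.2·0.04 + 188.7·0.50 = 112.082 sabins.
Treatment contributes 94.1·0.77 = 72.457 sabins.
New total A_after = 184.539 sabins.
NR = 10·log₁₀(184.539/112.082) = 2.2 dB.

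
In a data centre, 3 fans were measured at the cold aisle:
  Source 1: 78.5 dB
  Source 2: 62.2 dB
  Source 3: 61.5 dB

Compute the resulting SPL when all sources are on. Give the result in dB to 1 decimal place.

78.7 dB

Σ 10^(Lᵢ/10) = 7.387e+07.
L_total = 10·log₁₀(7.387e+07) = 78.7 dB.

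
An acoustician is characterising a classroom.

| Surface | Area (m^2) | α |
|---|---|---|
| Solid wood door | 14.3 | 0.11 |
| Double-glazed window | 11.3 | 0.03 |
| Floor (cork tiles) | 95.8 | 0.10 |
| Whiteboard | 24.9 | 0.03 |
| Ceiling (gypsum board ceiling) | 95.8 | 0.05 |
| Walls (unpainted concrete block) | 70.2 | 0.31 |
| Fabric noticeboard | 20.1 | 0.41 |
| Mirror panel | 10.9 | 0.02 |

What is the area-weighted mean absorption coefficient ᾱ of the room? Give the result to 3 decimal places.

Total surface area S = 343.3 m^2.
A = 14.3*0.11 + 11.3*0.03 + 95.8*0.10 + 24.9*0.03 + 95.8*0.05 + 70.2*0.31 + 20.1*0.41 + 10.9*0.02 = 47.250 sabins.
ᾱ = 47.250 / 343.3 = 0.138.

0.138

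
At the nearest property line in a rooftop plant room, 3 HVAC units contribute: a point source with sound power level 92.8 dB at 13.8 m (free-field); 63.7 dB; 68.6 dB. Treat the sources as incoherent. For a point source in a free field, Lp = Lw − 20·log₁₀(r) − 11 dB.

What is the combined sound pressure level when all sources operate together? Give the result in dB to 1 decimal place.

Source at 13.8 m: Lp = 92.8 − 20·log₁₀(13.8) − 11 = 59.0 dB.
Converting to relative power and adding: 10^(59.0/10) + 10^(63.7/10) + 10^(68.6/10) = 1.038e+07.
L_total = 10·log₁₀(1.038e+07) = 70.2 dB.

70.2 dB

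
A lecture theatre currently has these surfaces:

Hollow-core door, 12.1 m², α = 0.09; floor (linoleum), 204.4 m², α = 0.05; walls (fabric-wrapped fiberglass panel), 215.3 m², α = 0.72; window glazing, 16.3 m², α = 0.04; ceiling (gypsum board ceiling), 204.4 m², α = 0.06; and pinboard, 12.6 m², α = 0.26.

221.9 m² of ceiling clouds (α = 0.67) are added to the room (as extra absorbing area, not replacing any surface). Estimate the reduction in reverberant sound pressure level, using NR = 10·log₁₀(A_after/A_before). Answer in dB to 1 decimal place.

2.6 dB

Total absorption A_before = 12.1×0.09 + 204.4×0.05 + 215.3×0.72 + 16.3×0.04 + 204.4×0.06 + 12.6×0.26
  = 1.089 + 10.220 + 155.016 + 0.652 + 12.264 + 3.276 = 182.517 m² sabins.
Added absorption = 221.9 × 0.67 = 148.673 sabins.
New total A_after = 331.190 sabins.
Reduction = 10 log₁₀(A_after/A_before) = 10 log₁₀(1.8146) = 2.6 dB.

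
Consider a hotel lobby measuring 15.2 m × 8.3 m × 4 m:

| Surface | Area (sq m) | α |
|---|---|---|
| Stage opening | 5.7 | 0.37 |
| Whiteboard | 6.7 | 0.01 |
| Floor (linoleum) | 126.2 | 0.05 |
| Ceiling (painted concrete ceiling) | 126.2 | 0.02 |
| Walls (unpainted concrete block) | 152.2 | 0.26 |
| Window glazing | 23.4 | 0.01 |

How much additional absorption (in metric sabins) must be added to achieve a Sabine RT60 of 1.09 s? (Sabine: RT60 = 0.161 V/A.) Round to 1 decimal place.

Equivalent absorption area: A₁ = 5.7*0.37 + 6.7*0.01 + 126.2*0.05 + 126.2*0.02 + 152.2*0.26 + 23.4*0.01 = 50.816 sq m.
For T = 1.09 s, need A₂ = 0.161·V/T = 0.161·504.64/1.09 = 74.539 sabins.
Additional absorption ΔA = 74.539 − 50.816 = 23.7 sabins.

23.7 sabins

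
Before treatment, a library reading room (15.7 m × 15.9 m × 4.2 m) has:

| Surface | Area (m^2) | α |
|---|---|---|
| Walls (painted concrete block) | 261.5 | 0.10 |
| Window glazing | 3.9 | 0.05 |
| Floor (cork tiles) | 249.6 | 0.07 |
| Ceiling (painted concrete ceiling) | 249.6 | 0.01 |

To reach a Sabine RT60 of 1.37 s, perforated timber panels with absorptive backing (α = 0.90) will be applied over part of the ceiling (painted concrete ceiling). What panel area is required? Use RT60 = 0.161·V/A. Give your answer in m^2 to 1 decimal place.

A₁ = Σ Sᵢαᵢ = 261.5*0.10 + 3.9*0.05 + 249.6*0.07 + 249.6*0.01 = 46.313 sabins.
Required A₂ = 0.161·1048.446/1.37 = 123.212 sabins.
ΔA needed = 123.212 − 46.313 = 76.899 sabins.
Each m^2 of panel replacing the ceiling (painted concrete ceiling) adds (0.90 − 0.01) = 0.89 sabins.
Panel area = 76.899 / 0.89 = 86.4 m^2.

86.4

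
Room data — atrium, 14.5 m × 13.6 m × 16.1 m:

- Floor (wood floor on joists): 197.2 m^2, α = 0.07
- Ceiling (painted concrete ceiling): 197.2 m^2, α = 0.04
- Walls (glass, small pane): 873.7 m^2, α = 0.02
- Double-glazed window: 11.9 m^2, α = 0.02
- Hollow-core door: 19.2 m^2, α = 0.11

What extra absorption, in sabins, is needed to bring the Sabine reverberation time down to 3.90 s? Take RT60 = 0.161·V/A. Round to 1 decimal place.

Summing Sᵢαᵢ: 13.804 + 7.888 + 17.474 + 0.238 + 2.112 → A₁ = 41.516 sabins.
V = 3174.92 m³. Required absorption A₂ = 0.161 × 3174.92 / 3.90 = 131.067 sabins.
Shortfall: 131.067 − 41.516 = 89.6 sabins.

89.6 sabins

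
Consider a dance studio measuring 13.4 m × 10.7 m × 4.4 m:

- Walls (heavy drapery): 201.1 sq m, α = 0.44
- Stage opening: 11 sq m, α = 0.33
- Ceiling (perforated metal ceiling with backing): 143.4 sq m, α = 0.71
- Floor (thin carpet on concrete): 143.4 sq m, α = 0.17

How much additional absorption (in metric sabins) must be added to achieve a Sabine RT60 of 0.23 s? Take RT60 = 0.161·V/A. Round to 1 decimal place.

Equivalent absorption area: A₁ = 201.1×0.44 + 11×0.33 + 143.4×0.71 + 143.4×0.17 = 218.306 sq m.
V = 630.872 m³. Required absorption A₂ = 0.161 × 630.872 / 0.23 = 441.610 sabins.
Shortfall: 441.610 − 218.306 = 223.3 sabins.

223.3 sabins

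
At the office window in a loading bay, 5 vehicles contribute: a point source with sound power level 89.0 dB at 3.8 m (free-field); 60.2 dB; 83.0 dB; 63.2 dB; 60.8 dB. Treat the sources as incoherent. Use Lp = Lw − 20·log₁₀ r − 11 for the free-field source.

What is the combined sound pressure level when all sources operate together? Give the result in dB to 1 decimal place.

Source at 3.8 m: Lp = 89.0 − 20·log₁₀(3.8) − 11 = 66.4 dB.
Converting to relative power and adding: 10^(66.4/10) + 10^(60.2/10) + 10^(83.0/10) + 10^(63.2/10) + 10^(60.8/10) = 2.082e+08.
L_total = 10·log₁₀(2.082e+08) = 83.2 dB.

83.2 dB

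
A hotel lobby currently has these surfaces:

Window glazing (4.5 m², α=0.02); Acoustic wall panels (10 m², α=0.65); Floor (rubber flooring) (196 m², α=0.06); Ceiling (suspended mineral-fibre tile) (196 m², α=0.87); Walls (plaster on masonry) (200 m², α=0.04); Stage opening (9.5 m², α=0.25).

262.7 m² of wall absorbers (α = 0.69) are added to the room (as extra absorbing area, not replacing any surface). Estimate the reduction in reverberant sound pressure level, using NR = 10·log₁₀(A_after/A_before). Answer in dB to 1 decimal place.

Summing Sᵢαᵢ: 0.090 + 6.500 + 11.760 + 170.520 + 8.000 + 2.375 → A_before = 199.245 sabins.
Treatment contributes 262.7·0.69 = 181.263 sabins.
New total A_after = 380.508 sabins.
Reduction = 10 log₁₀(A_after/A_before) = 10 log₁₀(1.9097) = 2.8 dB.

2.8 dB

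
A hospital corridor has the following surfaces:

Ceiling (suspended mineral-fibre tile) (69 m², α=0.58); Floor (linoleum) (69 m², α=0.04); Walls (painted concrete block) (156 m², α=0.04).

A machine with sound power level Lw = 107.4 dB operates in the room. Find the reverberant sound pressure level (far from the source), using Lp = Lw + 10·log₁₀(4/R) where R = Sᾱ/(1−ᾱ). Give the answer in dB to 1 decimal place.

A = 49.020 sabins; S = 294.0 m².
ᾱ = 49.020/294.0 = 0.1667; R = Sᾱ/(1−ᾱ) = 49.020/(1−0.1667) = 58.826 m².
Lp = Lw + 10 log₁₀(4/R) = 107.4 -11.68 = 95.7 dB.

95.7 dB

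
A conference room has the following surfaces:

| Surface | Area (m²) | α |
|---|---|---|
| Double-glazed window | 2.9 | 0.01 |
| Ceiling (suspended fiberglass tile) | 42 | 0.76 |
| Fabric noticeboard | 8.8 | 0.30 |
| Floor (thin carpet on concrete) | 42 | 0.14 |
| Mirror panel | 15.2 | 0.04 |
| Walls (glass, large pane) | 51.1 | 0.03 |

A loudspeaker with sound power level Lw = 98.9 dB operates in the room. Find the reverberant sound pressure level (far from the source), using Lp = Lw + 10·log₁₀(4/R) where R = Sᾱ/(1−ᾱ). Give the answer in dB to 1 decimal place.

A = 42.610 sabins; S = 162.0 m².
ᾱ = 42.610/162.0 = 0.2630; R = Sᾱ/(1−ᾱ) = 42.610/(1−0.2630) = 57.815 m².
Lp = Lw + 10 log₁₀(4/R) = 98.9 -11.60 = 87.3 dB.

87.3 dB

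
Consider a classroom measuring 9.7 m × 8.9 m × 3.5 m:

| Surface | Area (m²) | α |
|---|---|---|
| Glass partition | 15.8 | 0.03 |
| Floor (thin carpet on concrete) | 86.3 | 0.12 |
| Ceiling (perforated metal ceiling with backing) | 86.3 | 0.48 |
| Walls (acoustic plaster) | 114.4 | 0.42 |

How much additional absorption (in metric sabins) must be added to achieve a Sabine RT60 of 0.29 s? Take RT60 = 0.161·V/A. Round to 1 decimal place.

A₁ = Σ Sᵢαᵢ = 15.8*0.03 + 86.3*0.12 + 86.3*0.48 + 114.4*0.42 = 100.302 sabins.
Target A₂ = 0.161·302.155/0.29 = 167.748 sabins (V = 302.155 m³).
ΔA = A₂ − A₁ = 167.748 − 100.302 = 67.4 sabins.

67.4 sabins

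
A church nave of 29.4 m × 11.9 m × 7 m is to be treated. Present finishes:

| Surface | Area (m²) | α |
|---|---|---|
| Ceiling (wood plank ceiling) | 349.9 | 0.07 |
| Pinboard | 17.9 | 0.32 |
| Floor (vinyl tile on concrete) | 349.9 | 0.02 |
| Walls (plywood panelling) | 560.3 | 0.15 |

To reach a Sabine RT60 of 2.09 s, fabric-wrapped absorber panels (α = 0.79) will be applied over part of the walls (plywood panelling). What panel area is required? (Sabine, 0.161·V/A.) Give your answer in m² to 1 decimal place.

Total absorption A₁ = 349.9*0.07 + 17.9*0.32 + 349.9*0.02 + 560.3*0.15
  = 24.493 + 5.728 + 6.998 + 84.045 = 121.264 m² sabins.
V = 2449.02 m³. Target absorption A₂ = 0.161 × 2449.02 / 2.09 = 188.657 sabins.
ΔA needed = 188.657 − 121.264 = 67.393 sabins.
Net gain per m²: Δα = 0.79 − 0.15 = 0.64.
Panel area = 67.393 / 0.64 = 105.3 m².

105.3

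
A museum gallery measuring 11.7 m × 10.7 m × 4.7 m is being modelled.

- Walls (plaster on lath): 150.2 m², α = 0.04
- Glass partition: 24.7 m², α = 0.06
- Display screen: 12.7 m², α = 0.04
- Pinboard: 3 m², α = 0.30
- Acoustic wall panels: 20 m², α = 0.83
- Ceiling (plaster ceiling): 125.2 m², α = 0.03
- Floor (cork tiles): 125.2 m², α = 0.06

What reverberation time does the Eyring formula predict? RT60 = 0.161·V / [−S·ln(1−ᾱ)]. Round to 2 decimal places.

S = Σ Sᵢ = 461.0 m².
Σ(Sᵢαᵢ) = 150.2×0.04 + 24.7×0.06 + 12.7×0.04 + 3×0.30 + 20×0.83 + 125.2×0.03 + 125.2×0.06 = 36.766.
ᾱ = 36.766 / 461.0 = 0.0798.
Eyring denominator: −S ln(1−ᾱ) = 38.339.
V = 11.7 × 10.7 × 4.7 = 588.393 m³.
RT60 = 0.161 × 588.393 / 38.339 = 2.47 s.

2.47 sec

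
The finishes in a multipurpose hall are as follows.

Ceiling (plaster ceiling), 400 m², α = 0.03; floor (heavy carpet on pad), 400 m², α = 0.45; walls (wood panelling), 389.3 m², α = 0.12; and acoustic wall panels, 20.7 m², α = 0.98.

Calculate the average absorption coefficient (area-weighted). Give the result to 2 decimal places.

S = Σ Sᵢ = 400 + 400 + 389.3 + 20.7 = 1210.0 m².
A = 400×0.03 + 400×0.45 + 389.3×0.12 + 20.7×0.98 = 259.002 sabins.
ᾱ = 259.002 / 1210.0 = 0.21.

0.21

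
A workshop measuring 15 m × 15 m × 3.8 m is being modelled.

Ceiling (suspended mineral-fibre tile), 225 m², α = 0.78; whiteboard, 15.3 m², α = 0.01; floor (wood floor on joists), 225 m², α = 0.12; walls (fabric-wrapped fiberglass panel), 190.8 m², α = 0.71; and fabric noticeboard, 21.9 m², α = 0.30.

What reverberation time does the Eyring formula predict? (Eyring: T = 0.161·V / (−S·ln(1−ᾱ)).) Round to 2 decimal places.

S = Σ Sᵢ = 678.0 m².
Σ(Sᵢαᵢ) = 225×0.78 + 15.3×0.01 + 225×0.12 + 190.8×0.71 + 21.9×0.30 = 344.691.
Mean coefficient ᾱ = A/S = 0.5084.
Eyring denominator: −S ln(1−ᾱ) = 481.441.
V = 15 × 15 × 3.8 = 855 m³.
RT60 = 0.161 × 855 / 481.441 = 0.29 s.

0.29 s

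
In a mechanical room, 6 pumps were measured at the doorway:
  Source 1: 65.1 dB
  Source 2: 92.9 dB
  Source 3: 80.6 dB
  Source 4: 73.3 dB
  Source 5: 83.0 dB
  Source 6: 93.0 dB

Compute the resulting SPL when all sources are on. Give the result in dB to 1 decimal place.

96.3 dB

Sum in the linear (power) domain: Σ 10^(Lᵢ/10) = 10^(65.1/10) + 10^(92.9/10) + 10^(80.6/10) + 10^(73.3/10) + 10^(83.0/10) + 10^(93.0/10) = 4.284e+09.
Back to dB: 10·log₁₀ Σ = 96.3 dB.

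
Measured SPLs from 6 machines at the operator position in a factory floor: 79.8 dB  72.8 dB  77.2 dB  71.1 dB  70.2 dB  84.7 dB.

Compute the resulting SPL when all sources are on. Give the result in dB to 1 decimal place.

86.9 dB

Sum in the linear (power) domain: Σ 10^(Lᵢ/10) = 10^(79.8/10) + 10^(72.8/10) + 10^(77.2/10) + 10^(71.1/10) + 10^(70.2/10) + 10^(84.7/10) = 4.855e+08.
Combined level = 10 log₁₀(4.855e+08) = 86.9 dB.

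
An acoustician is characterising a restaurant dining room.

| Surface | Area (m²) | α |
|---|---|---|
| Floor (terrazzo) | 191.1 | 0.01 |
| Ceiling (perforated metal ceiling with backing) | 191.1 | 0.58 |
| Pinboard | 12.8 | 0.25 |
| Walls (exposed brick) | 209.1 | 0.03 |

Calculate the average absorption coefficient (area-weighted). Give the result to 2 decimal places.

0.20

Total surface area S = 604.1 m².
Weighted sum Σ Sα = 122.222.
ᾱ = A/S = 0.20.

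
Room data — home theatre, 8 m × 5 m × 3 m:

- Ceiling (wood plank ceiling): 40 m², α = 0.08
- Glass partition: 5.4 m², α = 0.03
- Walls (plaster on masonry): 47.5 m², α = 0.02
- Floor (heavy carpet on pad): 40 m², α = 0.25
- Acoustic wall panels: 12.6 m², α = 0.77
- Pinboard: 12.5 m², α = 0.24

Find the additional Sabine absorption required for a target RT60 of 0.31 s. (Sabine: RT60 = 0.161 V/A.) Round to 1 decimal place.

A₁ = Σ Sᵢαᵢ = 40*0.08 + 5.4*0.03 + 47.5*0.02 + 40*0.25 + 12.6*0.77 + 12.5*0.24 = 27.014 sabins.
V = 120 m³. Required absorption A₂ = 0.161 × 120 / 0.31 = 62.323 sabins.
Additional absorption ΔA = 62.323 − 27.014 = 35.3 sabins.

35.3 sabins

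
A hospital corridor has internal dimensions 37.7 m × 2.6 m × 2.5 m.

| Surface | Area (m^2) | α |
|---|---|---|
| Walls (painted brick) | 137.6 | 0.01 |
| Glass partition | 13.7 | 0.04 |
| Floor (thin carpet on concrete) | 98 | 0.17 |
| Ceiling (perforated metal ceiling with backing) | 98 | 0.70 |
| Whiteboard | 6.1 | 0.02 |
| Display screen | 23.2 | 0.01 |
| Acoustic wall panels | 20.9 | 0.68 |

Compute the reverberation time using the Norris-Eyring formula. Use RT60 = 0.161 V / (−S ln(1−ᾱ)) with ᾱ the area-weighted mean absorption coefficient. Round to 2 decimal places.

0.34 sec

S = Σ Sᵢ = 397.5 m^2.
Absorption A = 137.6×0.01 + 13.7×0.04 + 98×0.17 + 98×0.70 + 6.1×0.02 + 23.2×0.01 + 20.9×0.68 = 101.750 sabins.
Mean coefficient ᾱ = A/S = 0.2560.
−S·ln(1−ᾱ) = −397.5 × ln(1 − 0.2560) = 117.546.
V = 37.7 × 2.6 × 2.5 = 245.05 m³.
RT60 = 0.161 × 245.05 / 117.546 = 0.34 s.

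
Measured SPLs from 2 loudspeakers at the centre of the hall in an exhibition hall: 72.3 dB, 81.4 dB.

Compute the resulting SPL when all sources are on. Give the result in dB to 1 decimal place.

81.9 dB

Sum in the linear (power) domain: Σ 10^(Lᵢ/10) = 10^(72.3/10) + 10^(81.4/10) = 1.55e+08.
Back to dB: 10·log₁₀ Σ = 81.9 dB.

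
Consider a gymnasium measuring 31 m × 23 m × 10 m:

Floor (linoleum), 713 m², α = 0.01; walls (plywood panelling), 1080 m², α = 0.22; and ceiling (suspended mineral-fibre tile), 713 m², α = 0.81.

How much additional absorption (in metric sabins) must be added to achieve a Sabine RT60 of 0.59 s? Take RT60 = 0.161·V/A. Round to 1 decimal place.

1123.4 sabins

A₁ = Σ Sᵢαᵢ = 713·0.01 + 1080·0.22 + 713·0.81 = 822.260 sabins.
Target A₂ = 0.161·7130/0.59 = 1945.644 sabins (V = 7130 m³).
ΔA = A₂ − A₁ = 1945.644 − 822.260 = 1123.4 sabins.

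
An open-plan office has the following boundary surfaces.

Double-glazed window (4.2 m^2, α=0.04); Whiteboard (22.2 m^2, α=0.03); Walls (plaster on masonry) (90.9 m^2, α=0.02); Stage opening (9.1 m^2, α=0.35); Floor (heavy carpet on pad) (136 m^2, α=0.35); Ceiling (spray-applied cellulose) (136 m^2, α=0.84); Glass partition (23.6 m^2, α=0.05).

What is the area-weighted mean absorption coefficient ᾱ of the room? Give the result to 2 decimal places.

0.40

Total surface area S = 422.0 m^2.
Weighted sum Σ Sα = 168.857.
ᾱ = A/S = 0.40.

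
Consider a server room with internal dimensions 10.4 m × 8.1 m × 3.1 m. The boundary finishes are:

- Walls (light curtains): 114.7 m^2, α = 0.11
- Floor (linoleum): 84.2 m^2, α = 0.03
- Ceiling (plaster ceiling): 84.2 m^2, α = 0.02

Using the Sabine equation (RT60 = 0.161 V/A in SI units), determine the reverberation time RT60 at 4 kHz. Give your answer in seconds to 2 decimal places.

Total absorption A = 114.7·0.11 + 84.2·0.03 + 84.2·0.02
  = 12.617 + 2.526 + 1.684 = 16.827 m^2 sabins.
Room volume: 261.144 m³.
RT60 = 0.161 · V / A = 0.161 × 261.144 / 16.827 = 2.50 s.

2.50 s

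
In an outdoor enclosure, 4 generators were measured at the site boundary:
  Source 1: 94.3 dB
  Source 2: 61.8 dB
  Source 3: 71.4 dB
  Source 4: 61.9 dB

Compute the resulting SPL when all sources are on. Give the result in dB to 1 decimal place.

Sum in the linear (power) domain: Σ 10^(Lᵢ/10) = 10^(94.3/10) + 10^(61.8/10) + 10^(71.4/10) + 10^(61.9/10) = 2.708e+09.
Combined level = 10 log₁₀(2.708e+09) = 94.3 dB.

94.3 dB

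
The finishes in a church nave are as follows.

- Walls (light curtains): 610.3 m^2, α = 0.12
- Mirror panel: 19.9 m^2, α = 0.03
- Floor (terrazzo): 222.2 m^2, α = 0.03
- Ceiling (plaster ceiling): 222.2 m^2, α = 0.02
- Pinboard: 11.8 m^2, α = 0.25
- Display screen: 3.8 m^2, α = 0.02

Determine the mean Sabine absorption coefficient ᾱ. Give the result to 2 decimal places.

0.08

S = Σ Sᵢ = 610.3 + 19.9 + 222.2 + 222.2 + 11.8 + 3.8 = 1090.2 m^2.
Σ(Sᵢαᵢ) = 610.3*0.12 + 19.9*0.03 + 222.2*0.03 + 222.2*0.02 + 11.8*0.25 + 3.8*0.02 = 87.969.
ᾱ = 87.969 / 1090.2 = 0.08.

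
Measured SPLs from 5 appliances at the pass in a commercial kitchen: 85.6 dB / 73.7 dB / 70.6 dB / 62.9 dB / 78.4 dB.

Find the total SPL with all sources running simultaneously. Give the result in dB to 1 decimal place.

Sum in the linear (power) domain: Σ 10^(Lᵢ/10) = 10^(85.6/10) + 10^(73.7/10) + 10^(70.6/10) + 10^(62.9/10) + 10^(78.4/10) = 4.691e+08.
Back to dB: 10·log₁₀ Σ = 86.7 dB.

86.7 dB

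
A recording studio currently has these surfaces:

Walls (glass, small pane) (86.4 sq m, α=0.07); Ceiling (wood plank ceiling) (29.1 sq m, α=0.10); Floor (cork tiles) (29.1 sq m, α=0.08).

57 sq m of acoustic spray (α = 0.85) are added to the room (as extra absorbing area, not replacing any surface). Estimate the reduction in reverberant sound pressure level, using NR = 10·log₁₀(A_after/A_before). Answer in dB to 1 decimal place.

7.2 dB

Equivalent absorption area: A_before = 86.4×0.07 + 29.1×0.10 + 29.1×0.08 = 11.286 sq m.
Added absorption = 57 × 0.85 = 48.450 sabins.
New total A_after = 59.736 sabins.
NR = 10·log₁₀(59.736/11.286) = 7.2 dB.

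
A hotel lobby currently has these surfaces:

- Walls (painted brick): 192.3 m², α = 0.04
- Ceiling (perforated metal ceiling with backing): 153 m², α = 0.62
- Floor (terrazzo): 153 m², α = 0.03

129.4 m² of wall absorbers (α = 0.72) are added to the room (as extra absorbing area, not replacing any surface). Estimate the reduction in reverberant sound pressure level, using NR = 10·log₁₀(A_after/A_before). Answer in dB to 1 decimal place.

Equivalent absorption area: A_before = 192.3×0.04 + 153×0.62 + 153×0.03 = 107.142 m².
Treatment contributes 129.4·0.72 = 93.168 sabins.
New total A_after = 200.310 sabins.
Reduction = 10 log₁₀(A_after/A_before) = 10 log₁₀(1.8696) = 2.7 dB.

2.7 dB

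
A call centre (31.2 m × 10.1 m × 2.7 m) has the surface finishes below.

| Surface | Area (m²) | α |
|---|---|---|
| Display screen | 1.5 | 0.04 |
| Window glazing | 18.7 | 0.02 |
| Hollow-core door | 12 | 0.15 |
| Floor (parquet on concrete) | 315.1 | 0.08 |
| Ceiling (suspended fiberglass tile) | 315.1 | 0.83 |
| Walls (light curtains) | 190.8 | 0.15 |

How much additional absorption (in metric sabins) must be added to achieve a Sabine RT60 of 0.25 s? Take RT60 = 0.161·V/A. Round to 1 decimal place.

230.3 sabins

Equivalent absorption area: A₁ = 1.5·0.04 + 18.7·0.02 + 12·0.15 + 315.1·0.08 + 315.1·0.83 + 190.8·0.15 = 317.595 m².
For T = 0.25 s, need A₂ = 0.161·V/T = 0.161·850.824/0.25 = 547.931 sabins.
ΔA = A₂ − A₁ = 547.931 − 317.595 = 230.3 sabins.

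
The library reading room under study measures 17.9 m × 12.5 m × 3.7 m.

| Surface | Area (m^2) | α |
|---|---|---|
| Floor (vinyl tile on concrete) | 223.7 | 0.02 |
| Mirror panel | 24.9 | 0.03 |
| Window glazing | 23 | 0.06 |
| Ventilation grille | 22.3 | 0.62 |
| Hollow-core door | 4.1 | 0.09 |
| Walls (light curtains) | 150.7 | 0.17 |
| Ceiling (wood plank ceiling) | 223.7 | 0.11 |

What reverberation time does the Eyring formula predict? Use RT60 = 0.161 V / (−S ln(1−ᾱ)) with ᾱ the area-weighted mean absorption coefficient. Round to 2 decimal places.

S = Σ Sᵢ = 672.4 m^2.
Absorption A = 223.7·0.02 + 24.9·0.03 + 23·0.06 + 22.3·0.62 + 4.1·0.09 + 150.7·0.17 + 223.7·0.11 = 71.022 sabins.
ᾱ = 71.022 / 672.4 = 0.1056.
−S·ln(1−ᾱ) = −672.4 × ln(1 − 0.1056) = 75.041.
V = 17.9 × 12.5 × 3.7 = 827.875 m³.
RT60 = 0.161 × 827.875 / 75.041 = 1.78 s.

1.78 s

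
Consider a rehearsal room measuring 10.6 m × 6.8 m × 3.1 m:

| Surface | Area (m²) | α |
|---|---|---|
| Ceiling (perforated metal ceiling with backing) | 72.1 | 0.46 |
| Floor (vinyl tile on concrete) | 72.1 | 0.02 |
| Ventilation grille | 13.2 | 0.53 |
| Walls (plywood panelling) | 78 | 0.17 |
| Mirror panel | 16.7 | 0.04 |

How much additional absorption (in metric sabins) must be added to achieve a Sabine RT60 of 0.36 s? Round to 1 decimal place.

44.4 sabins

Total absorption A₁ = 72.1×0.46 + 72.1×0.02 + 13.2×0.53 + 78×0.17 + 16.7×0.04
  = 33.166 + 1.442 + 6.996 + 13.260 + 0.668 = 55.532 m² sabins.
For T = 0.36 s, need A₂ = 0.161·V/T = 0.161·223.448/0.36 = 99.931 sabins.
Additional absorption ΔA = 99.931 − 55.532 = 44.4 sabins.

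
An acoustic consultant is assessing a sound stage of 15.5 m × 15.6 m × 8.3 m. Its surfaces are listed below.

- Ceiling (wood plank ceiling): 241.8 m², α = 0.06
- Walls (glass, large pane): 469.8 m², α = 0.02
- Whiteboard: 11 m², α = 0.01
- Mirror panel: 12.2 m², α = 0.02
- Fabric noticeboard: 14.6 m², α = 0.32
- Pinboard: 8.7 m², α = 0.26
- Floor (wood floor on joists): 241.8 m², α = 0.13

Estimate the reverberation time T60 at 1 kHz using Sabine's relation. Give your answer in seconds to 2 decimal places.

5.16 s

Total absorption A = 241.8·0.06 + 469.8·0.02 + 11·0.01 + 12.2·0.02 + 14.6·0.32 + 8.7·0.26 + 241.8·0.13
  = 14.508 + 9.396 + 0.110 + 0.244 + 4.672 + 2.262 + 31.434 = 62.626 m² sabins.
Volume V = 15.5 × 15.6 × 8.3 = 2006.94 m³.
Sabine: RT60 = 0.161 × 2006.94 / 62.626 = 5.16 s.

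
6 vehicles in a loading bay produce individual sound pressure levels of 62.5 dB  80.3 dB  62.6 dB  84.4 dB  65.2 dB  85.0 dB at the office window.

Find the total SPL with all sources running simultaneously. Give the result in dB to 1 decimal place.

88.5 dB

Σ 10^(Lᵢ/10) = 7.057e+08.
Back to dB: 10·log₁₀ Σ = 88.5 dB.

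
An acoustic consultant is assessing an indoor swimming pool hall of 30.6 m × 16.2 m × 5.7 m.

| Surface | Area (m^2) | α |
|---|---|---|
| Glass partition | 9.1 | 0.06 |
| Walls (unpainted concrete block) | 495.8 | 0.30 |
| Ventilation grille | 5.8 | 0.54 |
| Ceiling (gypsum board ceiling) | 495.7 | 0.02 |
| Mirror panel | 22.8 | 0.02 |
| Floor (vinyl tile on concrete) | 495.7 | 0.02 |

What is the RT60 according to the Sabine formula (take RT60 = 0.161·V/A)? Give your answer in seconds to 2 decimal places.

Total absorption A = 9.1×0.06 + 495.8×0.30 + 5.8×0.54 + 495.7×0.02 + 22.8×0.02 + 495.7×0.02
  = 0.546 + 148.740 + 3.132 + 9.914 + 0.456 + 9.914 = 172.702 m^2 sabins.
Room volume: 2825.604 m³.
T = 0.161 V/A = 0.161·2825.604/172.702 = 2.63 s.

2.63 s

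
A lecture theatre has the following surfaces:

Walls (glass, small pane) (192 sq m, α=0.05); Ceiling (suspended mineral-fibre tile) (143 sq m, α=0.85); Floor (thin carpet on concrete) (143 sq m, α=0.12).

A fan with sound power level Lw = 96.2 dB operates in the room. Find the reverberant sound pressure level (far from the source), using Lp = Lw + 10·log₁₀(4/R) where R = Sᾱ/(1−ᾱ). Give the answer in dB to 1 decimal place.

78.9 dB

Σ(Sᵢαᵢ) = 192×0.05 + 143×0.85 + 143×0.12 = 148.310; total area S = 478.0 sq m.
ᾱ = 148.310/478.0 = 0.3103; R = Sᾱ/(1−ᾱ) = 148.310/(1−0.3103) = 215.036 sq m.
Lp = Lw + 10 log₁₀(4/R) = 96.2 -17.30 = 78.9 dB.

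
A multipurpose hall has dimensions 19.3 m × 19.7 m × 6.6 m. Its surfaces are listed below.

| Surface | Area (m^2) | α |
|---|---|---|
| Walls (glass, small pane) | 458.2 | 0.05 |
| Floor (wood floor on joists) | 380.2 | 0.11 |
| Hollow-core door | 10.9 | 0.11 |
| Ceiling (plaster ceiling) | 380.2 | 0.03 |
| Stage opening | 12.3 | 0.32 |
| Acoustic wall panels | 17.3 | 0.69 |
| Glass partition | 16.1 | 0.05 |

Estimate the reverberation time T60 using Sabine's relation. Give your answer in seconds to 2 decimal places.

4.30 s

Equivalent absorption area: A = 458.2×0.05 + 380.2×0.11 + 10.9×0.11 + 380.2×0.03 + 12.3×0.32 + 17.3×0.69 + 16.1×0.05 = 94.015 m^2.
V = 19.3·19.7·6.6 = 2509.386 m³.
T = 0.161 V/A = 0.161·2509.386/94.015 = 4.30 s.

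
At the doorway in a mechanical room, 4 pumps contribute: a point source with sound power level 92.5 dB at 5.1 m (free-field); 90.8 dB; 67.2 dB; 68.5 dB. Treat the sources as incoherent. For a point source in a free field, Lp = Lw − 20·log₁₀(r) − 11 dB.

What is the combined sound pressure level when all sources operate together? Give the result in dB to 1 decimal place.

90.9 dB

Source at 5.1 m: Lp = 92.5 − 20·log₁₀(5.1) − 11 = 67.3 dB.
Converting to relative power and adding: 10^(67.3/10) + 10^(90.8/10) + 10^(67.2/10) + 10^(68.5/10) = 1.22e+09.
Back to dB: 10·log₁₀ Σ = 90.9 dB.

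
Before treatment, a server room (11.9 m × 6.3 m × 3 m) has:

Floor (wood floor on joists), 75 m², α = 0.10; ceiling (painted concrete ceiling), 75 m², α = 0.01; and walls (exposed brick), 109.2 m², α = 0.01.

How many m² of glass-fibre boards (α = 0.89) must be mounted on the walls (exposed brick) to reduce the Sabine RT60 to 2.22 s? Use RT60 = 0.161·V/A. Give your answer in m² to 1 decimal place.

7.9

Total absorption A₁ = 75*0.10 + 75*0.01 + 109.2*0.01
  = 7.500 + 0.750 + 1.092 = 9.342 m² sabins.
V = 224.91 m³. Target absorption A₂ = 0.161 × 224.91 / 2.22 = 16.311 sabins.
ΔA needed = 16.311 − 9.342 = 6.969 sabins.
Each m² of panel replacing the walls (exposed brick) adds (0.89 − 0.01) = 0.88 sabins.
Panel area = 6.969 / 0.88 = 7.9 m².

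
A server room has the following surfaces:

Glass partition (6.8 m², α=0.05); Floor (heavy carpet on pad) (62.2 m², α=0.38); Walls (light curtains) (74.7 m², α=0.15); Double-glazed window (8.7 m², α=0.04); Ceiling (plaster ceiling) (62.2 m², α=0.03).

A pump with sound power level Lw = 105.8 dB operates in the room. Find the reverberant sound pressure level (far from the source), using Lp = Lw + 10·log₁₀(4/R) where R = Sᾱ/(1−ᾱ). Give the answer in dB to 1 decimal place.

Σ(Sᵢαᵢ) = 6.8×0.05 + 62.2×0.38 + 74.7×0.15 + 8.7×0.04 + 62.2×0.03 = 37.395; total area S = 214.6 m².
ᾱ = 0.1743, so room constant R = A/(1−ᾱ) = 45.289 m².
Lp = Lw + 10 log₁₀(4/R) = 105.8 -10.54 = 95.3 dB.

95.3 dB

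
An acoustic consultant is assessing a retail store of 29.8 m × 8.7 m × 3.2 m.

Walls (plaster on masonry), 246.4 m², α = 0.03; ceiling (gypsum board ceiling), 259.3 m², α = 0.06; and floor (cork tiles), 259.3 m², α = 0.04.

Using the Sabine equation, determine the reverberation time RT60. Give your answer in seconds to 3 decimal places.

4.008 s

A = Σ Sᵢαᵢ = 246.4·0.03 + 259.3·0.06 + 259.3·0.04 = 33.322 sabins.
Room volume: 829.632 m³.
T = 0.161 V/A = 0.161·829.632/33.322 = 4.008 s.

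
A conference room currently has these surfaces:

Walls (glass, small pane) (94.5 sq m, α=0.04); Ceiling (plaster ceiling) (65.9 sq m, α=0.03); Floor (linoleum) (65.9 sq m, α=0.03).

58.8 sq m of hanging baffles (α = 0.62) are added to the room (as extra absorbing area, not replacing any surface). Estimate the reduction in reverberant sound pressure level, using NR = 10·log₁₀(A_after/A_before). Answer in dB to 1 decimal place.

7.6 dB

Summing Sᵢαᵢ: 3.780 + 1.977 + 1.977 → A_before = 7.734 sabins.
Added absorption = 58.8 × 0.62 = 36.456 sabins.
A_after = 7.734 + 36.456 = 44.190 sabins.
NR = 10·log₁₀(44.190/7.734) = 7.6 dB.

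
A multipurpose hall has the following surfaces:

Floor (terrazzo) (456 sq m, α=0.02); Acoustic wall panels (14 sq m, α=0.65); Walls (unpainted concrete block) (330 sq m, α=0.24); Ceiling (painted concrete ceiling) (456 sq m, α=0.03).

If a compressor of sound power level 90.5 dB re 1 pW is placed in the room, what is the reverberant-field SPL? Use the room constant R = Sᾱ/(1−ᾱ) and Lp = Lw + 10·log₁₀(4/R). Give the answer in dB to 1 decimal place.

75.7 dB

Σ(Sᵢαᵢ) = 456·0.02 + 14·0.65 + 330·0.24 + 456·0.03 = 111.100; total area S = 1256.0 sq m.
ᾱ = 111.100/1256.0 = 0.0885; R = Sᾱ/(1−ᾱ) = 111.100/(1−0.0885) = 121.887 sq m.
Lp = 90.5 + 10·log₁₀(4/121.887) = 90.5 + (-14.84) = 75.7 dB.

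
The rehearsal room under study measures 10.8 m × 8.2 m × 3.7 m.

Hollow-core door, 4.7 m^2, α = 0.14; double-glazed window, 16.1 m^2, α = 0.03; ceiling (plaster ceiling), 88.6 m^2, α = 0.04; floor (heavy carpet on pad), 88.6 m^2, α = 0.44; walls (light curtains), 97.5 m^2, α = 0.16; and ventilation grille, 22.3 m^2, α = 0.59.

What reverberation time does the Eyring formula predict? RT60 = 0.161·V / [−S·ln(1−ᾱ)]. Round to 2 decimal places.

S = Σ Sᵢ = 317.8 m^2.
Absorption A = 4.7·0.14 + 16.1·0.03 + 88.6·0.04 + 88.6·0.44 + 97.5·0.16 + 22.3·0.59 = 72.426 sabins.
Mean coefficient ᾱ = A/S = 0.2279.
Eyring denominator: −S ln(1−ᾱ) = 82.196.
V = 10.8 × 8.2 × 3.7 = 327.672 m³.
RT60 = 0.161 × 327.672 / 82.196 = 0.64 s.

0.64 s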